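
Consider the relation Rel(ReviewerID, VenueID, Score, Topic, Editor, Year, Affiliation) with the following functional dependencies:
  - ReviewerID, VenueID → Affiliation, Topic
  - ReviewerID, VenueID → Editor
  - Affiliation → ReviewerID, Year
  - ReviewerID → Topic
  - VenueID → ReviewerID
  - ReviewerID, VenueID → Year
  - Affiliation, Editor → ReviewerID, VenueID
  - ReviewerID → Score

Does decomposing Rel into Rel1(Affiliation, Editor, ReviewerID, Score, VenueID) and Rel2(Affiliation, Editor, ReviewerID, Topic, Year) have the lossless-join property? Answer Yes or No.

Common attributes: {Affiliation, Editor, ReviewerID}; their closure is {Affiliation, Editor, ReviewerID, Score, Topic, VenueID, Year}.
Since Rel1 ⊆ {Affiliation, Editor, ReviewerID, Score, Topic, VenueID, Year}, the intersection is a superkey of Rel1; the decomposition is lossless.

Yes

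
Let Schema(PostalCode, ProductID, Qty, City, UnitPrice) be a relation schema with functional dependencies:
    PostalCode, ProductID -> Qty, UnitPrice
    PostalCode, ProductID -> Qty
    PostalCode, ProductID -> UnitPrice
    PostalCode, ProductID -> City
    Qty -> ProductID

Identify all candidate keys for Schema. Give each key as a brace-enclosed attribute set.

No FD produces {PostalCode}, so it must be in every candidate key.
{PostalCode, ProductID}⁺ = {City, PostalCode, ProductID, Qty, UnitPrice} — all of the relation — so {PostalCode, ProductID} is a candidate key.
{PostalCode, Qty}⁺ = {City, PostalCode, ProductID, Qty, UnitPrice} — all of the relation — so {PostalCode, Qty} is a candidate key.
These are minimal and exhaustive — every other superkey contains one of them.

{PostalCode, ProductID}, {PostalCode, Qty}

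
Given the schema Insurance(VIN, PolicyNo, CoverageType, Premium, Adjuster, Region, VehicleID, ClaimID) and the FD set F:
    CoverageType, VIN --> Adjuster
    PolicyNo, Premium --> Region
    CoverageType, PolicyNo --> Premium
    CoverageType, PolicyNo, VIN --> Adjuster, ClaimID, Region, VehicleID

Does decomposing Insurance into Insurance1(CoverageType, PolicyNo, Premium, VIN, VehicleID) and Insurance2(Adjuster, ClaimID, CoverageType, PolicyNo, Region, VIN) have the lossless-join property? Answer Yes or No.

Yes

The shared attributes are {CoverageType, PolicyNo, VIN} and {CoverageType, PolicyNo, VIN}⁺ = {Adjuster, ClaimID, CoverageType, PolicyNo, Premium, Region, VIN, VehicleID}.
Since Insurance1 ⊆ {Adjuster, ClaimID, CoverageType, PolicyNo, Premium, Region, VIN, VehicleID}, the intersection is a superkey of Insurance1; the decomposition is lossless.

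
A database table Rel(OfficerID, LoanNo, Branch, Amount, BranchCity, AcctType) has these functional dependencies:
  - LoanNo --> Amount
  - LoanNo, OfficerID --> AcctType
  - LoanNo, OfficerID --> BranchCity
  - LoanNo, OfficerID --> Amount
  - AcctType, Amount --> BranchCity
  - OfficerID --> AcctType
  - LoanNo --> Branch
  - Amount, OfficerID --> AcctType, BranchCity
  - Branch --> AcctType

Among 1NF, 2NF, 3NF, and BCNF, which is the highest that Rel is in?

1NF

Candidate key: {LoanNo, OfficerID}. Prime attributes: {LoanNo, OfficerID}.
For LoanNo --> Amount we have {LoanNo}⁺ = {AcctType, Amount, Branch, BranchCity, LoanNo}; {LoanNo} is not a superkey, so BCNF fails.
LoanNo --> Amount has non-prime {Amount} on the right and a non-superkey on the left, so 3NF fails.
{LoanNo} is a proper subset of the key {LoanNo, OfficerID}, and {LoanNo}⁺ contains the non-prime attributes {AcctType, Amount, Branch, BranchCity} — a partial dependency, so 2NF is violated.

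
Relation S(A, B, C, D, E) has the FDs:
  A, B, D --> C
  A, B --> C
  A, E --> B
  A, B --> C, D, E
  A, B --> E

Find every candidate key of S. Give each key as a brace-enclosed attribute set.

{A, B}, {A, E}

{A} never appears on the right of any FD, so every key must include it.
{A, B}⁺ = {A, B, C, D, E} — all of the relation — so {A, B} is a candidate key.
{A, E}⁺ = {A, B, C, D, E} — all of the relation — so {A, E} is a candidate key.
Any other superkey properly contains one of these, so there are no further candidate keys.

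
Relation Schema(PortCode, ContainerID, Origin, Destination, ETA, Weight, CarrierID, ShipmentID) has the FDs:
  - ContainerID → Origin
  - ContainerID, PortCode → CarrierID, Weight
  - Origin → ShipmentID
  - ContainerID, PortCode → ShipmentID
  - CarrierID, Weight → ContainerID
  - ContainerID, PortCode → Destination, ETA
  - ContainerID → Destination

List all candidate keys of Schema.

{CarrierID, PortCode, Weight}, {ContainerID, PortCode}

No FD produces {PortCode}, so it must be in every candidate key.
{ContainerID, PortCode}⁺ = {CarrierID, ContainerID, Destination, ETA, Origin, PortCode, ShipmentID, Weight}, which is every attribute, so {ContainerID, PortCode} is a candidate key.
{CarrierID, PortCode, Weight}⁺ = {CarrierID, ContainerID, Destination, ETA, Origin, PortCode, ShipmentID, Weight}, which is every attribute, so {CarrierID, PortCode, Weight} is a candidate key.
No proper subset of any of these is a key, and no other minimal superkey exists.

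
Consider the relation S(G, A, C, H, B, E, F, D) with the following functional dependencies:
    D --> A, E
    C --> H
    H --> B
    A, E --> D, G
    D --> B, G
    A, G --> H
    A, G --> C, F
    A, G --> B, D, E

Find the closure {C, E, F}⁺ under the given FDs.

Start with {C, E, F}.
C --> H applies; add {H} → now {C, E, F, H}.
H --> B applies; add {B} → now {B, C, E, F, H}.
No further FD applies.

{B, C, E, F, H}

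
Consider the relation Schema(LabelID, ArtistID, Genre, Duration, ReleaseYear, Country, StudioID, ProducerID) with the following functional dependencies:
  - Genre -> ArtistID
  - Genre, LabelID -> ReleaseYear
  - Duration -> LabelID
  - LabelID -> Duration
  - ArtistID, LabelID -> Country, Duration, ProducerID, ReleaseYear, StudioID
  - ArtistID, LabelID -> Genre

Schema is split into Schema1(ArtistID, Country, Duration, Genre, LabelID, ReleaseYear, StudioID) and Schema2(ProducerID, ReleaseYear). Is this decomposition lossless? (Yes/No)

No

Schema1 ∩ Schema2 = {ReleaseYear}; its closure under F is {ReleaseYear}.
Neither Schema1 nor Schema2 is contained in that closure, so the decomposition is lossy.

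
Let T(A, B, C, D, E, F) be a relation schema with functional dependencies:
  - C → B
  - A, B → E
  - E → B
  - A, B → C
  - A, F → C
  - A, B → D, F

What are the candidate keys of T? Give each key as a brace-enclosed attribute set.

Attributes never on any right-hand side: {A} — every candidate key must contain it.
Closure of {A, B} is {A, B, C, D, E, F}, the whole schema; {A, B} is a candidate key.
Closure of {A, C} is {A, B, C, D, E, F}, the whole schema; {A, C} is a candidate key.
Closure of {A, E} is {A, B, C, D, E, F}, the whole schema; {A, E} is a candidate key.
Closure of {A, F} is {A, B, C, D, E, F}, the whole schema; {A, F} is a candidate key.
Any other superkey properly contains one of these, so there are no further candidate keys.

{A, B}, {A, C}, {A, E}, {A, F}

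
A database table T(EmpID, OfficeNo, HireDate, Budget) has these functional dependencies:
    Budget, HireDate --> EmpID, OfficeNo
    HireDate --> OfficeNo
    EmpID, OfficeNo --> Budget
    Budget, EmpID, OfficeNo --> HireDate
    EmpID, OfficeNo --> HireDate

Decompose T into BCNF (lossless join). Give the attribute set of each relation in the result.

Candidate keys of the original relation: {Budget, HireDate}, {EmpID, HireDate}, {EmpID, OfficeNo}.
{Budget, EmpID, HireDate, OfficeNo}: {HireDate} determines {HireDate, OfficeNo} here but is not a superkey — split on HireDate --> OfficeNo, giving {HireDate, OfficeNo} and {Budget, EmpID, HireDate}.
{HireDate, OfficeNo}: every determinant is a superkey — BCNF.
{Budget, EmpID, HireDate}: every determinant is a superkey — BCNF.

{Budget, EmpID, HireDate}; {HireDate, OfficeNo}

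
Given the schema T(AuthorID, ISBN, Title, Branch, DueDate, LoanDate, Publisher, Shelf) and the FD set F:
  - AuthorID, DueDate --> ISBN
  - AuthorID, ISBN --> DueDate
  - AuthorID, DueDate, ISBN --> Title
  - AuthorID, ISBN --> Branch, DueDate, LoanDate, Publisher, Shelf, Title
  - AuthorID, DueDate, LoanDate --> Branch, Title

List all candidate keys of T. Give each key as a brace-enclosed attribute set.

{AuthorID, DueDate}, {AuthorID, ISBN}

No FD produces {AuthorID}, so it must be in every candidate key.
{AuthorID, DueDate} is a candidate key since {AuthorID, DueDate}⁺ = {AuthorID, Branch, DueDate, ISBN, LoanDate, Publisher, Shelf, Title} covers every attribute.
{AuthorID, ISBN} is a candidate key since {AuthorID, ISBN}⁺ = {AuthorID, Branch, DueDate, ISBN, LoanDate, Publisher, Shelf, Title} covers every attribute.
No proper subset of any of these is a key, and no other minimal superkey exists.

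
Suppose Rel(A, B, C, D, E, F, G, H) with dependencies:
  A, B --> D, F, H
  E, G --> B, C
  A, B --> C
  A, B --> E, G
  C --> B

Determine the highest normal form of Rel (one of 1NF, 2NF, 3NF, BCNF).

Candidate keys: {A, B}, {A, C}, {A, E, G}. Prime attributes: {A, B, C, E, G}.
E, G --> B, C breaks BCNF: {E, G}⁺ = {B, C, E, G}, so {E, G} is not a superkey.
But every attribute on its right side ({B, C}) is prime, and the same holds for every other non-superkey FD, so 3NF still holds.

3NF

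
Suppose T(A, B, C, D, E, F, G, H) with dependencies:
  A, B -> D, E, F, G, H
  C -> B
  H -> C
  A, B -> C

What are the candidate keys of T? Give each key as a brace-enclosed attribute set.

{A, B}, {A, C}, {A, H}

No FD produces {A}, so it must be in every candidate key.
{A, B}⁺ = {A, B, C, D, E, F, G, H}, which is every attribute, so {A, B} is a candidate key.
{A, C}⁺ = {A, B, C, D, E, F, G, H}, which is every attribute, so {A, C} is a candidate key.
{A, H}⁺ = {A, B, C, D, E, F, G, H}, which is every attribute, so {A, H} is a candidate key.
These are minimal and exhaustive — every other superkey contains one of them.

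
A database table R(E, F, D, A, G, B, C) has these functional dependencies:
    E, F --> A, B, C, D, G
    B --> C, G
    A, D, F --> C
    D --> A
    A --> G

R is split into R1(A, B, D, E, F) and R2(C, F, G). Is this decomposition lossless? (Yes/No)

No

Common attributes: {F}; their closure is {F}.
Neither R1 nor R2 is contained in that closure, so the decomposition is lossy.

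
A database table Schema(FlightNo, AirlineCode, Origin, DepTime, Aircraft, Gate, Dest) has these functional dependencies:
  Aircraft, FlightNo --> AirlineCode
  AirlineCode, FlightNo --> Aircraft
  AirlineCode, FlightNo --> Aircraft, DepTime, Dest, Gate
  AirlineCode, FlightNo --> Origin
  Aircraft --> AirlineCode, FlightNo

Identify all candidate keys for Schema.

{Aircraft}⁺ = {Aircraft, AirlineCode, DepTime, Dest, FlightNo, Gate, Origin} — all of the relation — so {Aircraft} is a candidate key.
{AirlineCode, FlightNo}⁺ = {Aircraft, AirlineCode, DepTime, Dest, FlightNo, Gate, Origin} — all of the relation — so {AirlineCode, FlightNo} is a candidate key.
Any other superkey properly contains one of these, so there are no further candidate keys.

{Aircraft}, {AirlineCode, FlightNo}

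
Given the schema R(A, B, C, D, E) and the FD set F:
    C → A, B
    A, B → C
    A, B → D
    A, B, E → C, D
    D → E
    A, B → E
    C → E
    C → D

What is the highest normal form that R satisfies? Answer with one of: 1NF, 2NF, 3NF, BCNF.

2NF

Candidate keys: {A, B}, {C}. Prime attributes: {A, B, C}.
For D → E we have {D}⁺ = {D, E}; {D} is not a superkey, so BCNF fails.
Because {E} is non-prime and the left side of D → E is not a superkey, the relation is not in 3NF.
No non-prime attribute depends on a proper subset of any candidate key, so 2NF holds.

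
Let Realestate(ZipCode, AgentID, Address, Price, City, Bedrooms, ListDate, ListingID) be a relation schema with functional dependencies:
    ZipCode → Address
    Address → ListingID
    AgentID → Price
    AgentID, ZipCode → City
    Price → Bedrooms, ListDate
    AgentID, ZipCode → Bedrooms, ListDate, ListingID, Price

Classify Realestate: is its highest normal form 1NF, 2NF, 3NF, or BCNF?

Candidate key: {AgentID, ZipCode}. Prime attributes: {AgentID, ZipCode}.
ZipCode → Address: {ZipCode}⁺ = {Address, ListingID, ZipCode}, which is not all of the attributes, so the left side is not a superkey — BCNF is violated.
ZipCode → Address has non-prime {Address} on the right and a non-superkey on the left, so 3NF fails.
Since {AgentID} ⊂ {AgentID, ZipCode} and {AgentID}⁺ ⊇ {Bedrooms, ListDate, Price} with {Bedrooms, ListDate, Price} non-prime, there is a partial dependency; 2NF fails.

1NF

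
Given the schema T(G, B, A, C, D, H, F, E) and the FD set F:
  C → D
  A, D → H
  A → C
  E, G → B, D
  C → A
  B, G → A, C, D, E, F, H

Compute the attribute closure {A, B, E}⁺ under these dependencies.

Start with {A, B, E}.
A → C applies; add {C} → now {A, B, C, E}.
C → D applies; add {D} → now {A, B, C, D, E}.
A, D → H applies; add {H} → now {A, B, C, D, E, H}.
No further FD applies.

{A, B, C, D, E, H}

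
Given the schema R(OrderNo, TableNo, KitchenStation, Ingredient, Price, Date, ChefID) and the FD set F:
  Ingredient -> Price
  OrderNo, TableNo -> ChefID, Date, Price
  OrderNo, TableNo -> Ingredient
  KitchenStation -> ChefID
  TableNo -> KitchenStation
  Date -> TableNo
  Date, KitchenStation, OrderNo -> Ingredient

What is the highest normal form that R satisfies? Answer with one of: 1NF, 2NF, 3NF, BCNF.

1NF

Candidate keys: {Date, OrderNo}, {OrderNo, TableNo}. Prime attributes: {Date, OrderNo, TableNo}.
Ingredient -> Price: {Ingredient}⁺ = {Ingredient, Price}, which is not all of the attributes, so the left side is not a superkey — BCNF is violated.
Ingredient -> Price determines the non-prime attribute {Price} from a non-superkey — 3NF is violated.
The proper key subset {Date} of {Date, OrderNo} determines non-prime {ChefID, KitchenStation}, so the relation is not even in 2NF.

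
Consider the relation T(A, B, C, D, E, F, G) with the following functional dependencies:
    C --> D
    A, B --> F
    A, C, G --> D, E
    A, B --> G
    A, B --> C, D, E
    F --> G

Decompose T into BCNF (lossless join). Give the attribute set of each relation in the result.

Candidate key of the original relation: {A, B}.
In {A, B, C, D, E, F, G}, {C} is not a superkey ({C}⁺ restricted to this set is {C, D}), so split on C --> D into {C, D} and {A, B, C, E, F, G}.
{C, D}: every determinant is a superkey — BCNF.
In {A, B, C, E, F, G}, {A, C, G} is not a superkey ({A, C, G}⁺ restricted to this set is {A, C, E, G}), so split on A, C, G --> E into {A, C, E, G} and {A, B, C, F, G}.
{A, C, E, G}: every determinant is a superkey — BCNF.
In {A, B, C, F, G}, {F} is not a superkey ({F}⁺ restricted to this set is {F, G}), so split on F --> G into {F, G} and {A, B, C, F}.
{F, G}: every determinant is a superkey — BCNF.
{A, B, C, F}: every determinant is a superkey — BCNF.

{A, B, C, F}; {A, C, E, G}; {C, D}; {F, G}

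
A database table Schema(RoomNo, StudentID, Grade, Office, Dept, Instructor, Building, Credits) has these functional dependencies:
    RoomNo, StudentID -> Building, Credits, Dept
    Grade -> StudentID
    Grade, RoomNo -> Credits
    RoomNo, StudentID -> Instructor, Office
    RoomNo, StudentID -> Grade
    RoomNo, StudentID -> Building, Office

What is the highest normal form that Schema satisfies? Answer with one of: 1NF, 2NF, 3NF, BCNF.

3NF

Candidate keys: {Grade, RoomNo}, {RoomNo, StudentID}. Prime attributes: {Grade, RoomNo, StudentID}.
For Grade -> StudentID we have {Grade}⁺ = {Grade, StudentID}; {Grade} is not a superkey, so BCNF fails.
Since {StudentID} ⊆ prime attributes and every other non-superkey FD also has a prime right side, the schema is in 3NF.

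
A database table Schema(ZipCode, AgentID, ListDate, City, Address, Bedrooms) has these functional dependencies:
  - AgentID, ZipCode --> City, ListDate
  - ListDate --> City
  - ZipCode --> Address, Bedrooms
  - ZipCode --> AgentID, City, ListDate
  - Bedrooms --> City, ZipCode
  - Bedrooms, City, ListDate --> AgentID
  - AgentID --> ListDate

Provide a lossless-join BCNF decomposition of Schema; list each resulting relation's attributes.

{Address, AgentID, Bedrooms, ZipCode}; {AgentID, ListDate}; {City, ListDate}

Candidate keys of the original relation: {Bedrooms}, {ZipCode}.
Within {Address, AgentID, Bedrooms, City, ListDate, ZipCode}: {ListDate}⁺ ∩ {Address, AgentID, Bedrooms, City, ListDate, ZipCode} = {City, ListDate}, not the whole set, so ListDate --> City violates BCNF; decompose into {City, ListDate} and {Address, AgentID, Bedrooms, ListDate, ZipCode}.
{City, ListDate} is in BCNF.
Within {Address, AgentID, Bedrooms, ListDate, ZipCode}: {AgentID}⁺ ∩ {Address, AgentID, Bedrooms, ListDate, ZipCode} = {AgentID, ListDate}, not the whole set, so AgentID --> ListDate violates BCNF; decompose into {AgentID, ListDate} and {Address, AgentID, Bedrooms, ZipCode}.
{AgentID, ListDate} is in BCNF.
{Address, AgentID, Bedrooms, ZipCode} is in BCNF.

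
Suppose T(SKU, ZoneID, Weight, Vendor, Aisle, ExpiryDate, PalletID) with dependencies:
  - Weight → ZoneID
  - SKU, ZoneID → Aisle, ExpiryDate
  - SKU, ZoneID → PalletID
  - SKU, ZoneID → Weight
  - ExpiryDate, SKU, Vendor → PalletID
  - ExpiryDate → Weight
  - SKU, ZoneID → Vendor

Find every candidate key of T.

{ExpiryDate, SKU}, {SKU, Weight}, {SKU, ZoneID}

{SKU} never appears on the right of any FD, so every key must include it.
{ExpiryDate, SKU}⁺ = {Aisle, ExpiryDate, PalletID, SKU, Vendor, Weight, ZoneID}, which is every attribute, so {ExpiryDate, SKU} is a candidate key.
{SKU, Weight}⁺ = {Aisle, ExpiryDate, PalletID, SKU, Vendor, Weight, ZoneID}, which is every attribute, so {SKU, Weight} is a candidate key.
{SKU, ZoneID}⁺ = {Aisle, ExpiryDate, PalletID, SKU, Vendor, Weight, ZoneID}, which is every attribute, so {SKU, ZoneID} is a candidate key.
Any other superkey properly contains one of these, so there are no further candidate keys.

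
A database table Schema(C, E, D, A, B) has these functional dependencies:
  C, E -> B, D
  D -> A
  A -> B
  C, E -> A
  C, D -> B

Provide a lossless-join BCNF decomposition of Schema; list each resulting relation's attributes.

{A, B}; {A, D}; {C, D, E}

Candidate key of the original relation: {C, E}.
In {A, B, C, D, E}, {D} is not a superkey ({D}⁺ restricted to this set is {A, B, D}), so split on D -> A, B into {A, B, D} and {C, D, E}.
In {A, B, D}, {A} is not a superkey ({A}⁺ restricted to this set is {A, B}), so split on A -> B into {A, B} and {A, D}.
{A, B} is in BCNF.
{A, D} is in BCNF.
{C, D, E} is in BCNF.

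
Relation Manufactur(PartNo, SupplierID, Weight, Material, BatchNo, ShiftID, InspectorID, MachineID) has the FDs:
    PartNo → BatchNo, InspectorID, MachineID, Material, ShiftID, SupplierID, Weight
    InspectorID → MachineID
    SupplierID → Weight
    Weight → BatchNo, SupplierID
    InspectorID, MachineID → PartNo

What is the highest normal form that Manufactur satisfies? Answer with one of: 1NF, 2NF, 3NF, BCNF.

Candidate keys: {InspectorID}, {PartNo}. Prime attributes: {InspectorID, PartNo}.
SupplierID → Weight: {SupplierID}⁺ = {BatchNo, SupplierID, Weight}, which is not all of the attributes, so the left side is not a superkey — BCNF is violated.
Because {Weight} is non-prime and the left side of SupplierID → Weight is not a superkey, the relation is not in 3NF.
With only single-attribute keys there can be no partial dependency, so 2NF holds.

2NF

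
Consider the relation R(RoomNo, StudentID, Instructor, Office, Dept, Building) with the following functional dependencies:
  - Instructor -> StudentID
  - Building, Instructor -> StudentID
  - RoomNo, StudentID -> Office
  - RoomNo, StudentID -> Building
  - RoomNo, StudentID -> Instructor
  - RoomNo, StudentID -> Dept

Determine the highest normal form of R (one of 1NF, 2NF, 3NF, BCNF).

Candidate keys: {Instructor, RoomNo}, {RoomNo, StudentID}. Prime attributes: {Instructor, RoomNo, StudentID}.
For Instructor -> StudentID we have {Instructor}⁺ = {Instructor, StudentID}; {Instructor} is not a superkey, so BCNF fails.
Since {StudentID} ⊆ prime attributes and every other non-superkey FD also has a prime right side, the schema is in 3NF.

3NF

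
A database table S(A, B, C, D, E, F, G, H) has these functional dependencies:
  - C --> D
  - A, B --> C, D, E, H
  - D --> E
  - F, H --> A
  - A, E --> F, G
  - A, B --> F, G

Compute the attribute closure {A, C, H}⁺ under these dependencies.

Start with {A, C, H}.
C --> D applies; add {D} → now {A, C, D, H}.
D --> E applies; add {E} → now {A, C, D, E, H}.
A, E --> F, G applies; add {F, G} → now {A, C, D, E, F, G, H}.
No further FD applies.

{A, C, D, E, F, G, H}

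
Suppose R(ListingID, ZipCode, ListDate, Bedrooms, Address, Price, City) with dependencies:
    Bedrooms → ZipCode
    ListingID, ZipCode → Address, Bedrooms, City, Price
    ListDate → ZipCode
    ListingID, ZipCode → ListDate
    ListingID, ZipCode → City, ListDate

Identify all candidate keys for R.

{Bedrooms, ListingID}, {ListDate, ListingID}, {ListingID, ZipCode}

Attributes never on any right-hand side: {ListingID} — every candidate key must contain it.
{Bedrooms, ListingID}⁺ = {Address, Bedrooms, City, ListDate, ListingID, Price, ZipCode} — all of the relation — so {Bedrooms, ListingID} is a candidate key.
{ListDate, ListingID}⁺ = {Address, Bedrooms, City, ListDate, ListingID, Price, ZipCode} — all of the relation — so {ListDate, ListingID} is a candidate key.
{ListingID, ZipCode}⁺ = {Address, Bedrooms, City, ListDate, ListingID, Price, ZipCode} — all of the relation — so {ListingID, ZipCode} is a candidate key.
No proper subset of any of these is a key, and no other minimal superkey exists.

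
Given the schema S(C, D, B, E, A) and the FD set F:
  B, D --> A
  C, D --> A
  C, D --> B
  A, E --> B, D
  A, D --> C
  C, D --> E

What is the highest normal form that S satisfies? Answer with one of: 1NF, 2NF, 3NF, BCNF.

BCNF

Candidate keys: {A, D}, {A, E}, {B, D}, {C, D}. Prime attributes: {A, B, C, D, E}.
Every FD has a superkey on the left, so the relation is in BCNF.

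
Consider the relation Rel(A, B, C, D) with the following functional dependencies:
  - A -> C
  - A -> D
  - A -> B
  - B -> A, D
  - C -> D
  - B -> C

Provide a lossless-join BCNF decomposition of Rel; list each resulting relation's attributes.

Candidate keys of the original relation: {A}, {B}.
{A, B, C, D}: {C} determines {C, D} here but is not a superkey — split on C -> D, giving {C, D} and {A, B, C}.
{C, D} has no BCNF violation.
{A, B, C} has no BCNF violation.

{A, B, C}; {C, D}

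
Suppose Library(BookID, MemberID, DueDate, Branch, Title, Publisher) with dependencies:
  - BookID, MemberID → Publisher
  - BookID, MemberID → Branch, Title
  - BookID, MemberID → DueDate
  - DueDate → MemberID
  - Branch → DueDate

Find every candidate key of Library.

{BookID} never appears on the right of any FD, so every key must include it.
Closure of {BookID, Branch} is {BookID, Branch, DueDate, MemberID, Publisher, Title}, the whole schema; {BookID, Branch} is a candidate key.
Closure of {BookID, DueDate} is {BookID, Branch, DueDate, MemberID, Publisher, Title}, the whole schema; {BookID, DueDate} is a candidate key.
Closure of {BookID, MemberID} is {BookID, Branch, DueDate, MemberID, Publisher, Title}, the whole schema; {BookID, MemberID} is a candidate key.
No proper subset of any of these is a key, and no other minimal superkey exists.

{BookID, Branch}, {BookID, DueDate}, {BookID, MemberID}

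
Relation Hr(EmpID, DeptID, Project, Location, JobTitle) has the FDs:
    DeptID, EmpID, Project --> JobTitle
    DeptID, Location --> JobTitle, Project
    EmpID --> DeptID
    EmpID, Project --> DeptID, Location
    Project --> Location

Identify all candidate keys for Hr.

No FD produces {EmpID}, so it must be in every candidate key.
{EmpID, Location}⁺ = {DeptID, EmpID, JobTitle, Location, Project} — all of the relation — so {EmpID, Location} is a candidate key.
{EmpID, Project}⁺ = {DeptID, EmpID, JobTitle, Location, Project} — all of the relation — so {EmpID, Project} is a candidate key.
These are minimal and exhaustive — every other superkey contains one of them.

{EmpID, Location}, {EmpID, Project}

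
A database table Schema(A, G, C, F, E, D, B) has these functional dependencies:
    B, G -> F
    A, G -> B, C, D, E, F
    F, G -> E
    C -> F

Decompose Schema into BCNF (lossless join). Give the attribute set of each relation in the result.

{A, B, C, D, G}; {B, F, G}; {E, F, G}

Candidate key of the original relation: {A, G}.
Within {A, B, C, D, E, F, G}: {B, G}⁺ ∩ {A, B, C, D, E, F, G} = {B, E, F, G}, not the whole set, so B, G -> E, F violates BCNF; decompose into {B, E, F, G} and {A, B, C, D, G}.
Within {B, E, F, G}: {F, G}⁺ ∩ {B, E, F, G} = {E, F, G}, not the whole set, so F, G -> E violates BCNF; decompose into {E, F, G} and {B, F, G}.
{E, F, G}: every determinant is a superkey — BCNF.
{B, F, G}: every determinant is a superkey — BCNF.
{A, B, C, D, G}: every determinant is a superkey — BCNF.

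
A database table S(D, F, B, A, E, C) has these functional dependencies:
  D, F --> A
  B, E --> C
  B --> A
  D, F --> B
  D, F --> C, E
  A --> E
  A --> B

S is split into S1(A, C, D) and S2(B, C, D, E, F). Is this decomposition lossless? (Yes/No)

Common attributes: {C, D}; their closure is {C, D}.
S1 ⊄ {C, D} and S2 ⊄ {C, D}, so the split is lossy.

No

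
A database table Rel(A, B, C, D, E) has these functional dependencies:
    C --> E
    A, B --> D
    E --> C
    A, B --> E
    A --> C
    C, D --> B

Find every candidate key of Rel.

Attributes never on any right-hand side: {A} — every candidate key must contain it.
{A, B}⁺ = {A, B, C, D, E} — all of the relation — so {A, B} is a candidate key.
{A, D}⁺ = {A, B, C, D, E} — all of the relation — so {A, D} is a candidate key.
Any other superkey properly contains one of these, so there are no further candidate keys.

{A, B}, {A, D}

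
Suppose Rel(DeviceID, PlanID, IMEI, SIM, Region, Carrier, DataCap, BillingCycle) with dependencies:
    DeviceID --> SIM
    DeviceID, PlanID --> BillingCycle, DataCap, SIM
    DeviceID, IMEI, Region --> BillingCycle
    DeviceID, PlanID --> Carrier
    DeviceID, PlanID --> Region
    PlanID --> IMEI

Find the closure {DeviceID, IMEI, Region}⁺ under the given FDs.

Start with {DeviceID, IMEI, Region}.
DeviceID --> SIM applies; add {SIM} → now {DeviceID, IMEI, Region, SIM}.
DeviceID, IMEI, Region --> BillingCycle applies; add {BillingCycle} → now {BillingCycle, DeviceID, IMEI, Region, SIM}.
No further FD applies.

{BillingCycle, DeviceID, IMEI, Region, SIM}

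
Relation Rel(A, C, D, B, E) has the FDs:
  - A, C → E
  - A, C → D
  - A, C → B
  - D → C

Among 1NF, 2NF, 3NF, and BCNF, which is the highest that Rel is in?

Candidate keys: {A, C}, {A, D}. Prime attributes: {A, C, D}.
D → C: {D}⁺ = {C, D}, which is not all of the attributes, so the left side is not a superkey — BCNF is violated.
Its right-hand attributes {C} are all prime, as are those of every other non-superkey FD — the relation is in 3NF.

3NF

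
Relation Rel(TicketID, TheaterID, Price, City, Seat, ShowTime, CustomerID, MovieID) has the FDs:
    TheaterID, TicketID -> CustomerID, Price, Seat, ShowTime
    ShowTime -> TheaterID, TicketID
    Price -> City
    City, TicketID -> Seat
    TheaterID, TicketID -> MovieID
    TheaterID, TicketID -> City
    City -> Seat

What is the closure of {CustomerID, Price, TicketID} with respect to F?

Start with {CustomerID, Price, TicketID}.
Price -> City applies; add {City} → now {City, CustomerID, Price, TicketID}.
City, TicketID -> Seat applies; add {Seat} → now {City, CustomerID, Price, Seat, TicketID}.
No further FD applies.

{City, CustomerID, Price, Seat, TicketID}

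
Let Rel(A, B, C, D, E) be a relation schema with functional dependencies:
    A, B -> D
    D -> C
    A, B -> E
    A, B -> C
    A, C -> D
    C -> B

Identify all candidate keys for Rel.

{A, B}, {A, C}, {A, D}

{A} never appears on the right of any FD, so every key must include it.
{A, B} is a candidate key since {A, B}⁺ = {A, B, C, D, E} covers every attribute.
{A, C} is a candidate key since {A, C}⁺ = {A, B, C, D, E} covers every attribute.
{A, D} is a candidate key since {A, D}⁺ = {A, B, C, D, E} covers every attribute.
No proper subset of any of these is a key, and no other minimal superkey exists.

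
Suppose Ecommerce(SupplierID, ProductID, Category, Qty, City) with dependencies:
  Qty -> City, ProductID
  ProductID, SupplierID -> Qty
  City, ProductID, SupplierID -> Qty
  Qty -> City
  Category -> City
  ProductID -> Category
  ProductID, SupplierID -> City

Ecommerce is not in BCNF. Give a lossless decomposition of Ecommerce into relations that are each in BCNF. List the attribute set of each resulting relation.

{Category, City}; {Category, ProductID}; {ProductID, Qty}; {Qty, SupplierID}

Candidate keys of the original relation: {ProductID, SupplierID}, {Qty, SupplierID}.
{Category, City, ProductID, Qty, SupplierID}: {Qty} determines {Category, City, ProductID, Qty} here but is not a superkey — split on Qty -> Category, City, ProductID, giving {Category, City, ProductID, Qty} and {Qty, SupplierID}.
{Category, City, ProductID, Qty}: {Category} determines {Category, City} here but is not a superkey — split on Category -> City, giving {Category, City} and {Category, ProductID, Qty}.
{Category, City}: every determinant is a superkey — BCNF.
{Category, ProductID, Qty}: {ProductID} determines {Category, ProductID} here but is not a superkey — split on ProductID -> Category, giving {Category, ProductID} and {ProductID, Qty}.
{Category, ProductID}: every determinant is a superkey — BCNF.
{ProductID, Qty}: every determinant is a superkey — BCNF.
{Qty, SupplierID}: every determinant is a superkey — BCNF.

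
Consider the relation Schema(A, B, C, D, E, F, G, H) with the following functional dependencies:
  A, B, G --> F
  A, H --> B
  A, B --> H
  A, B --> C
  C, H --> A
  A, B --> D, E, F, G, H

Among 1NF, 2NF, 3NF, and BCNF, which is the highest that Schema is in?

BCNF

Candidate keys: {A, B}, {A, H}, {C, H}. Prime attributes: {A, B, C, H}.
Each dependency's left side is a superkey — BCNF holds.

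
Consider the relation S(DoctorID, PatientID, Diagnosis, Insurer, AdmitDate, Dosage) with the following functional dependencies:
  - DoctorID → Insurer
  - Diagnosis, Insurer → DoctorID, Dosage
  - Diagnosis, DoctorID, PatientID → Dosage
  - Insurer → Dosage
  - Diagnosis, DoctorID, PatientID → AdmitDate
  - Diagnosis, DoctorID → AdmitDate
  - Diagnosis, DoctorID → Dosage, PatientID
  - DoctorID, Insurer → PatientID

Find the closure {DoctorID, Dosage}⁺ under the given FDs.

{DoctorID, Dosage, Insurer, PatientID}

Start with {DoctorID, Dosage}.
DoctorID → Insurer applies; add {Insurer} → now {DoctorID, Dosage, Insurer}.
DoctorID, Insurer → PatientID applies; add {PatientID} → now {DoctorID, Dosage, Insurer, PatientID}.
No further FD applies.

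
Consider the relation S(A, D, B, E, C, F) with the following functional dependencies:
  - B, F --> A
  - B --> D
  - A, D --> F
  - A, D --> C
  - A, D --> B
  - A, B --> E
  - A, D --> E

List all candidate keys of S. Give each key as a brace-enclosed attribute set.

{A, B}, {A, D}, {B, F}

Closure of {A, B} is {A, B, C, D, E, F}, the whole schema; {A, B} is a candidate key.
Closure of {A, D} is {A, B, C, D, E, F}, the whole schema; {A, D} is a candidate key.
Closure of {B, F} is {A, B, C, D, E, F}, the whole schema; {B, F} is a candidate key.
Any other superkey properly contains one of these, so there are no further candidate keys.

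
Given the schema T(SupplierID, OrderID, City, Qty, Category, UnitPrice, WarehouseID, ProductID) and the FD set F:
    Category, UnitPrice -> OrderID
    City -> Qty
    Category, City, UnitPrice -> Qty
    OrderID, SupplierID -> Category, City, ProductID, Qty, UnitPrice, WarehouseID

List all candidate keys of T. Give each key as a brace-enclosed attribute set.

{SupplierID} never appears on the right of any FD, so every key must include it.
Closure of {OrderID, SupplierID} is {Category, City, OrderID, ProductID, Qty, SupplierID, UnitPrice, WarehouseID}, the whole schema; {OrderID, SupplierID} is a candidate key.
Closure of {Category, SupplierID, UnitPrice} is {Category, City, OrderID, ProductID, Qty, SupplierID, UnitPrice, WarehouseID}, the whole schema; {Category, SupplierID, UnitPrice} is a candidate key.
No proper subset of any of these is a key, and no other minimal superkey exists.

{Category, SupplierID, UnitPrice}, {OrderID, SupplierID}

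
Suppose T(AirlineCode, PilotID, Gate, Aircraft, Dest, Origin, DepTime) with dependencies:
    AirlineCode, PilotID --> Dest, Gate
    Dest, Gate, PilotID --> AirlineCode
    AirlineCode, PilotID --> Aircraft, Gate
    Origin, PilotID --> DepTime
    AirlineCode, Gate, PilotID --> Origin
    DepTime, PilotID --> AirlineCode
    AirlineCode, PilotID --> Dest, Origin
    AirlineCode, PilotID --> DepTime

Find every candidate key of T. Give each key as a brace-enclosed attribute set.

No FD produces {PilotID}, so it must be in every candidate key.
{AirlineCode, PilotID}⁺ = {Aircraft, AirlineCode, DepTime, Dest, Gate, Origin, PilotID}, which is every attribute, so {AirlineCode, PilotID} is a candidate key.
{DepTime, PilotID}⁺ = {Aircraft, AirlineCode, DepTime, Dest, Gate, Origin, PilotID}, which is every attribute, so {DepTime, PilotID} is a candidate key.
{Origin, PilotID}⁺ = {Aircraft, AirlineCode, DepTime, Dest, Gate, Origin, PilotID}, which is every attribute, so {Origin, PilotID} is a candidate key.
{Dest, Gate, PilotID}⁺ = {Aircraft, AirlineCode, DepTime, Dest, Gate, Origin, PilotID}, which is every attribute, so {Dest, Gate, PilotID} is a candidate key.
These are minimal and exhaustive — every other superkey contains one of them.

{AirlineCode, PilotID}, {DepTime, PilotID}, {Dest, Gate, PilotID}, {Origin, PilotID}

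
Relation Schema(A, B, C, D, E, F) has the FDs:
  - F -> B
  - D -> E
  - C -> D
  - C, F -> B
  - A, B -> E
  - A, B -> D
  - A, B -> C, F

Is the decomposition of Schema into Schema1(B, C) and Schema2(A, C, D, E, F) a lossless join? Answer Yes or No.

Schema1 ∩ Schema2 = {C}; its closure under F is {C, D, E}.
The closure covers neither Schema1 nor Schema2 entirely; the join is not lossless.

No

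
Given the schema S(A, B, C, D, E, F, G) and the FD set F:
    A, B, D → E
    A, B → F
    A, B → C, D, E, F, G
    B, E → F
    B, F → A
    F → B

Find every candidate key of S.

{F}⁺ = {A, B, C, D, E, F, G}, which is every attribute, so {F} is a candidate key.
{A, B}⁺ = {A, B, C, D, E, F, G}, which is every attribute, so {A, B} is a candidate key.
{B, E}⁺ = {A, B, C, D, E, F, G}, which is every attribute, so {B, E} is a candidate key.
These are minimal and exhaustive — every other superkey contains one of them.

{A, B}, {B, E}, {F}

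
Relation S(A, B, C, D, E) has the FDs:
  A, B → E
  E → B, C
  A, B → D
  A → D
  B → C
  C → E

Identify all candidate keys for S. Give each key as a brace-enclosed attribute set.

{A, B}, {A, C}, {A, E}

Attributes never on any right-hand side: {A} — every candidate key must contain it.
{A, B}⁺ = {A, B, C, D, E} — all of the relation — so {A, B} is a candidate key.
{A, C}⁺ = {A, B, C, D, E} — all of the relation — so {A, C} is a candidate key.
{A, E}⁺ = {A, B, C, D, E} — all of the relation — so {A, E} is a candidate key.
No proper subset of any of these is a key, and no other minimal superkey exists.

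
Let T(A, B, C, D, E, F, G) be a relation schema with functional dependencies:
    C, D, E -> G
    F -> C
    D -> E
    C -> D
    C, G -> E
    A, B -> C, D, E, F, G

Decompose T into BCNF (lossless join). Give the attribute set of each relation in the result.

{A, B, F}; {C, D, G}; {C, F}; {D, E}

Candidate key of the original relation: {A, B}.
In {A, B, C, D, E, F, G}, {C, D, E} is not a superkey ({C, D, E}⁺ restricted to this set is {C, D, E, G}), so split on C, D, E -> G into {C, D, E, G} and {A, B, C, D, E, F}.
In {C, D, E, G}, {D} is not a superkey ({D}⁺ restricted to this set is {D, E}), so split on D -> E into {D, E} and {C, D, G}.
{D, E}: every determinant is a superkey — BCNF.
{C, D, G}: every determinant is a superkey — BCNF.
In {A, B, C, D, E, F}, {F} is not a superkey ({F}⁺ restricted to this set is {C, D, E, F}), so split on F -> C, D, E into {C, D, E, F} and {A, B, F}.
In {C, D, E, F}, {D} is not a superkey ({D}⁺ restricted to this set is {D, E}), so split on D -> E into {D, E} and {C, D, F}.
{D, E}: every determinant is a superkey — BCNF.
In {C, D, F}, {C} is not a superkey ({C}⁺ restricted to this set is {C, D}), so split on C -> D into {C, D} and {C, F}.
{C, D}: every determinant is a superkey — BCNF.
{C, F}: every determinant is a superkey — BCNF.
{A, B, F}: every determinant is a superkey — BCNF.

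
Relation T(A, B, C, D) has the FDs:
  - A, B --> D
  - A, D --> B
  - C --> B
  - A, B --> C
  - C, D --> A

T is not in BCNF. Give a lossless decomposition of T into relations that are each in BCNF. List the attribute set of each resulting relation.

{A, C, D}; {B, C}

Candidate keys of the original relation: {A, B}, {A, C}, {A, D}, {C, D}.
Within {A, B, C, D}: {C}⁺ ∩ {A, B, C, D} = {B, C}, not the whole set, so C --> B violates BCNF; decompose into {B, C} and {A, C, D}.
{B, C} has no BCNF violation.
{A, C, D} has no BCNF violation.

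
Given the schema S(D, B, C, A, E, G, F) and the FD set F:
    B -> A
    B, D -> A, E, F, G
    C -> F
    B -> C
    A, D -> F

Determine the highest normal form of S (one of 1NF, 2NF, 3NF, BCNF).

1NF

Candidate key: {B, D}. Prime attributes: {B, D}.
B -> A: {B}⁺ = {A, B, C, F}, which is not all of the attributes, so the left side is not a superkey — BCNF is violated.
B -> A has non-prime {A} on the right and a non-superkey on the left, so 3NF fails.
The proper key subset {B} of {B, D} determines non-prime {A, C, F}, so the relation is not even in 2NF.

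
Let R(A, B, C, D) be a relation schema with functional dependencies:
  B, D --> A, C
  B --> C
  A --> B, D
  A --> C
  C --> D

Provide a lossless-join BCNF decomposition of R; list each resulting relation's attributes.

Candidate keys of the original relation: {A}, {B}.
Within {A, B, C, D}: {C}⁺ ∩ {A, B, C, D} = {C, D}, not the whole set, so C --> D violates BCNF; decompose into {C, D} and {A, B, C}.
{C, D} has no BCNF violation.
{A, B, C} has no BCNF violation.

{A, B, C}; {C, D}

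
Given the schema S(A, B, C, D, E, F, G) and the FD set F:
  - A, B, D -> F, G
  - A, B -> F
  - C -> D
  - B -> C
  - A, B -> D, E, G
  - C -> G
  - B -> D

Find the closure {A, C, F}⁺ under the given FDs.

Start with {A, C, F}.
C -> D applies; add {D} → now {A, C, D, F}.
C -> G applies; add {G} → now {A, C, D, F, G}.
No further FD applies.

{A, C, D, F, G}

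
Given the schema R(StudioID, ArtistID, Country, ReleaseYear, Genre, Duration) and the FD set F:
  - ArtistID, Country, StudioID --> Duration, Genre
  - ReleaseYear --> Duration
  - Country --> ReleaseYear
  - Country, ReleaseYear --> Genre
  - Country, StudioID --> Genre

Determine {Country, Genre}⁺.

Start with {Country, Genre}.
Country --> ReleaseYear applies; add {ReleaseYear} → now {Country, Genre, ReleaseYear}.
ReleaseYear --> Duration applies; add {Duration} → now {Country, Duration, Genre, ReleaseYear}.
No further FD applies.

{Country, Duration, Genre, ReleaseYear}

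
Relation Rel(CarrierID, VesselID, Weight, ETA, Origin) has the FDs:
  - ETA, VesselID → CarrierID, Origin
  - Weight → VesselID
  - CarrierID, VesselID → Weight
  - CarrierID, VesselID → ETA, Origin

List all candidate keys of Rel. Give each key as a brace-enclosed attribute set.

{CarrierID, VesselID}, {CarrierID, Weight}, {ETA, VesselID}, {ETA, Weight}

{CarrierID, VesselID}⁺ = {CarrierID, ETA, Origin, VesselID, Weight}, which is every attribute, so {CarrierID, VesselID} is a candidate key.
{CarrierID, Weight}⁺ = {CarrierID, ETA, Origin, VesselID, Weight}, which is every attribute, so {CarrierID, Weight} is a candidate key.
{ETA, VesselID}⁺ = {CarrierID, ETA, Origin, VesselID, Weight}, which is every attribute, so {ETA, VesselID} is a candidate key.
{ETA, Weight}⁺ = {CarrierID, ETA, Origin, VesselID, Weight}, which is every attribute, so {ETA, Weight} is a candidate key.
These are minimal and exhaustive — every other superkey contains one of them.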